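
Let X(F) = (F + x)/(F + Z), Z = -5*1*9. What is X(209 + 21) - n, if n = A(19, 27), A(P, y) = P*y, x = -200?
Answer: -18975/37 ≈ -512.84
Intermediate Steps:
Z = -45 (Z = -5*9 = -45)
X(F) = (-200 + F)/(-45 + F) (X(F) = (F - 200)/(F - 45) = (-200 + F)/(-45 + F))
n = 513 (n = 19*27 = 513)
X(209 + 21) - n = (-200 + (209 + 21))/(-45 + (209 + 21)) - 1*513 = (-200 + 230)/(-45 + 230) - 513 = 30/185 - 513 = (1/185)*30 - 513 = 6/37 - 513 = -18975/37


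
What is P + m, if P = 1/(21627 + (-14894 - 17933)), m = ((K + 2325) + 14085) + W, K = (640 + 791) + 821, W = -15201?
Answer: 38763199/11200 ≈ 3461.0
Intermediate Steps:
K = 2252 (K = 1431 + 821 = 2252)
m = 3461 (m = ((2252 + 2325) + 14085) - 15201 = (4577 + 14085) - 15201 = 18662 - 15201 = 3461)
P = -1/11200 (P = 1/(21627 - 32827) = 1/(-11200) = -1/11200 ≈ -8.9286e-5)
P + m = -1/11200 + 3461 = 38763199/11200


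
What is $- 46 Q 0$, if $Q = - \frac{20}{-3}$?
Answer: $0$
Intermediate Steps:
$Q = \frac{20}{3}$ ($Q = \left(-20\right) \left(- \frac{1}{3}\right) = \frac{20}{3} \approx 6.6667$)
$- 46 Q 0 = \left(-46\right) \frac{20}{3} \cdot 0 = \left(- \frac{920}{3}\right) 0 = 0$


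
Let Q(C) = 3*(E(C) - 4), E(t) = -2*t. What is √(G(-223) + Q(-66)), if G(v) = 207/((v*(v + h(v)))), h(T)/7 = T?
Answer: √305535390/892 ≈ 19.596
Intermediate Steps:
h(T) = 7*T
Q(C) = -12 - 6*C (Q(C) = 3*(-2*C - 4) = 3*(-4 - 2*C) = -12 - 6*C)
G(v) = 207/(8*v²) (G(v) = 207/((v*(v + 7*v))) = 207/((v*(8*v))) = 207/((8*v²)) = 207*(1/(8*v²)) = 207/(8*v²))
√(G(-223) + Q(-66)) = √((207/8)/(-223)² + (-12 - 6*(-66))) = √((207/8)*(1/49729) + (-12 + 396)) = √(207/397832 + 384) = √(152767695/397832) = √305535390/892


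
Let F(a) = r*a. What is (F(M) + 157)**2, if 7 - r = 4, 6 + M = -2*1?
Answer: 17689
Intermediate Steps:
M = -8 (M = -6 - 2*1 = -6 - 2 = -8)
r = 3 (r = 7 - 1*4 = 7 - 4 = 3)
F(a) = 3*a
(F(M) + 157)**2 = (3*(-8) + 157)**2 = (-24 + 157)**2 = 133**2 = 17689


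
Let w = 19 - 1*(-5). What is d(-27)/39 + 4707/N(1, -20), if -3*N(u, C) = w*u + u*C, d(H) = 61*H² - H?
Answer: -124245/52 ≈ -2389.3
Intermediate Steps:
d(H) = -H + 61*H²
w = 24 (w = 19 + 5 = 24)
N(u, C) = -8*u - C*u/3 (N(u, C) = -(24*u + u*C)/3 = -(24*u + C*u)/3 = -8*u - C*u/3)
d(-27)/39 + 4707/N(1, -20) = -27*(-1 + 61*(-27))/39 + 4707/((-⅓*1*(24 - 20))) = -27*(-1 - 1647)*(1/39) + 4707/((-⅓*1*4)) = -27*(-1648)*(1/39) + 4707/(-4/3) = 44496*(1/39) + 4707*(-¾) = 14832/13 - 14121/4 = -124245/52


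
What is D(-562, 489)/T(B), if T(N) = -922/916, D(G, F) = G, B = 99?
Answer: 257396/461 ≈ 558.34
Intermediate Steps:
T(N) = -461/458 (T(N) = -922*1/916 = -461/458)
D(-562, 489)/T(B) = -562/(-461/458) = -562*(-458/461) = 257396/461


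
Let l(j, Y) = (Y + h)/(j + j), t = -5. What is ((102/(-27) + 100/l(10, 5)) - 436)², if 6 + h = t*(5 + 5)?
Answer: 5370837796/23409 ≈ 2.2943e+5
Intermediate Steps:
h = -56 (h = -6 - 5*(5 + 5) = -6 - 5*10 = -6 - 50 = -56)
l(j, Y) = (-56 + Y)/(2*j) (l(j, Y) = (Y - 56)/(j + j) = (-56 + Y)/((2*j)) = (-56 + Y)*(1/(2*j)) = (-56 + Y)/(2*j))
((102/(-27) + 100/l(10, 5)) - 436)² = ((102/(-27) + 100/(((½)*(-56 + 5)/10))) - 436)² = ((102*(-1/27) + 100/(((½)*(⅒)*(-51)))) - 436)² = ((-34/9 + 100/(-51/20)) - 436)² = ((-34/9 + 100*(-20/51)) - 436)² = ((-34/9 - 2000/51) - 436)² = (-6578/153 - 436)² = (-73286/153)² = 5370837796/23409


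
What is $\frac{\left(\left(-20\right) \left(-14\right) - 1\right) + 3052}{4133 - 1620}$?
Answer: $\frac{3331}{2513} \approx 1.3255$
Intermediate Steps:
$\frac{\left(\left(-20\right) \left(-14\right) - 1\right) + 3052}{4133 - 1620} = \frac{\left(280 - 1\right) + 3052}{4133 - 1620} = \frac{279 + 3052}{2513} = 3331 \cdot \frac{1}{2513} = \frac{3331}{2513}$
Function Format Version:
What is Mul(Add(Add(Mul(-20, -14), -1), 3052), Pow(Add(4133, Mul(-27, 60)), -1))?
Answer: Rational(3331, 2513) ≈ 1.3255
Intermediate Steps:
Mul(Add(Add(Mul(-20, -14), -1), 3052), Pow(Add(4133, Mul(-27, 60)), -1)) = Mul(Add(Add(280, -1), 3052), Pow(Add(4133, -1620), -1)) = Mul(Add(279, 3052), Pow(2513, -1)) = Mul(3331, Rational(1, 2513)) = Rational(3331, 2513)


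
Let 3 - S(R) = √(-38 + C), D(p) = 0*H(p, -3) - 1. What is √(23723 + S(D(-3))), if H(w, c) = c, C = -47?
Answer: √(23726 - I*√85) ≈ 154.03 - 0.03*I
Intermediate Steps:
D(p) = -1 (D(p) = 0*(-3) - 1 = 0 - 1 = -1)
S(R) = 3 - I*√85 (S(R) = 3 - √(-38 - 47) = 3 - √(-85) = 3 - I*√85)
√(23723 + S(D(-3))) = √(23723 + (3 - I*√85)) = √(23726 - I*√85)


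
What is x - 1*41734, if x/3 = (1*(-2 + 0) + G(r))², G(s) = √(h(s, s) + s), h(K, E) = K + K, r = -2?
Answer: -41740 - 12*I*√6 ≈ -41740.0 - 29.394*I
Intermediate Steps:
h(K, E) = 2*K
G(s) = √3*√s (G(s) = √(2*s + s) = √(3*s) = √3*√s)
x = 3*(-2 + I*√6)² (x = 3*(1*(-2 + 0) + √3*√(-2))² = 3*(1*(-2) + √3*(I*√2))² = 3*(-2 + I*√6)² ≈ -6.0 - 29.394*I)
x - 1*41734 = 3*(2 - I*√6)² - 1*41734 = 3*(2 - I*√6)² - 41734 = -41734 + 3*(2 - I*√6)²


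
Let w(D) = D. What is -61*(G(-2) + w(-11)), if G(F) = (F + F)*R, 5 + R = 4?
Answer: 427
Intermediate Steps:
R = -1 (R = -5 + 4 = -1)
G(F) = -2*F (G(F) = (F + F)*(-1) = (2*F)*(-1) = -2*F)
-61*(G(-2) + w(-11)) = -61*(-2*(-2) - 11) = -61*(4 - 11) = -61*(-7) = 427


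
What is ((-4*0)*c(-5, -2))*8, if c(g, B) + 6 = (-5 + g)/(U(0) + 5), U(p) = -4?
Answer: 0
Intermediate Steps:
c(g, B) = -11 + g (c(g, B) = -6 + (-5 + g)/(-4 + 5) = -6 + (-5 + g)/1 = -6 + (-5 + g)*1 = -6 + (-5 + g) = -11 + g)
((-4*0)*c(-5, -2))*8 = ((-4*0)*(-11 - 5))*8 = (0*(-16))*8 = 0*8 = 0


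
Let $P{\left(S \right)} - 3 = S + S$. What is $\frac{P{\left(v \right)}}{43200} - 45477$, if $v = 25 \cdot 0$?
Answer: $- \frac{654868799}{14400} \approx -45477.0$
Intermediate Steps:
$v = 0$
$P{\left(S \right)} = 3 + 2 S$ ($P{\left(S \right)} = 3 + \left(S + S\right) = 3 + 2 S$)
$\frac{P{\left(v \right)}}{43200} - 45477 = \frac{3 + 2 \cdot 0}{43200} - 45477 = \left(3 + 0\right) \frac{1}{43200} - 45477 = 3 \cdot \frac{1}{43200} - 45477 = \frac{1}{14400} - 45477 = - \frac{654868799}{14400}$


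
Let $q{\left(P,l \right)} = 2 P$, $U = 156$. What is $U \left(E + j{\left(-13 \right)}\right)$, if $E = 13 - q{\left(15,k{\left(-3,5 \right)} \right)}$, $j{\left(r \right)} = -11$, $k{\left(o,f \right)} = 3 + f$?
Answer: $-4368$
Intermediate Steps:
$E = -17$ ($E = 13 - 2 \cdot 15 = 13 - 30 = -17$)
$U \left(E + j{\left(-13 \right)}\right) = 156 \left(-17 - 11\right) = 156 \left(-28\right) = -4368$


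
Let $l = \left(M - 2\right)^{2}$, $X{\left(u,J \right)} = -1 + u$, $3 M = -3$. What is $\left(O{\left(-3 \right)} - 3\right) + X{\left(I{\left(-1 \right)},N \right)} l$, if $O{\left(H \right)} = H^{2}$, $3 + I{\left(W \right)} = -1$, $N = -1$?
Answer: $-39$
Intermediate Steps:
$M = -1$ ($M = \frac{1}{3} \left(-3\right) = -1$)
$I{\left(W \right)} = -4$ ($I{\left(W \right)} = -3 - 1 = -4$)
$l = 9$ ($l = \left(-1 - 2\right)^{2} = \left(-3\right)^{2} = 9$)
$\left(O{\left(-3 \right)} - 3\right) + X{\left(I{\left(-1 \right)},N \right)} l = \left(\left(-3\right)^{2} - 3\right) + \left(-1 - 4\right) 9 = \left(9 - 3\right) - 45 = 6 - 45 = -39$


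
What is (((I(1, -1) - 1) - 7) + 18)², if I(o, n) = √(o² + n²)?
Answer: (10 + √2)² ≈ 130.28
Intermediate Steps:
I(o, n) = √(n² + o²)
(((I(1, -1) - 1) - 7) + 18)² = (((√((-1)² + 1²) - 1) - 7) + 18)² = (((√(1 + 1) - 1) - 7) + 18)² = (((√2 - 1) - 7) + 18)² = (((-1 + √2) - 7) + 18)² = ((-8 + √2) + 18)² = (10 + √2)²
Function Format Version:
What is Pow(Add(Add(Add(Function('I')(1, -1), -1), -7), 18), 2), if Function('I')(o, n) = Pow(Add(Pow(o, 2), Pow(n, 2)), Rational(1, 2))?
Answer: Pow(Add(10, Pow(2, Rational(1, 2))), 2) ≈ 130.28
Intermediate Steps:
Function('I')(o, n) = Pow(Add(Pow(n, 2), Pow(o, 2)), Rational(1, 2))
Pow(Add(Add(Add(Function('I')(1, -1), -1), -7), 18), 2) = Pow(Add(Add(Add(Pow(Add(Pow(-1, 2), Pow(1, 2)), Rational(1, 2)), -1), -7), 18), 2) = Pow(Add(Add(Add(Pow(Add(1, 1), Rational(1, 2)), -1), -7), 18), 2) = Pow(Add(Add(Add(Pow(2, Rational(1, 2)), -1), -7), 18), 2) = Pow(Add(Add(Add(-1, Pow(2, Rational(1, 2))), -7), 18), 2) = Pow(Add(Add(-8, Pow(2, Rational(1, 2))), 18), 2) = Pow(Add(10, Pow(2, Rational(1, 2))), 2)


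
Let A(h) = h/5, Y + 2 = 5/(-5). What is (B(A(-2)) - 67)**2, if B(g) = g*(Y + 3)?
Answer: 4489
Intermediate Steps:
Y = -3 (Y = -2 + 5/(-5) = -2 + 5*(-1/5) = -2 - 1 = -3)
A(h) = h/5 (A(h) = h*(1/5) = h/5)
B(g) = 0 (B(g) = g*(-3 + 3) = g*0 = 0)
(B(A(-2)) - 67)**2 = (0 - 67)**2 = (-67)**2 = 4489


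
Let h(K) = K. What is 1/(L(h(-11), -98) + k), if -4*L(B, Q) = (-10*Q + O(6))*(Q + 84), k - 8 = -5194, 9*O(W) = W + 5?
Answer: -18/31531 ≈ -0.00057087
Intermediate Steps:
O(W) = 5/9 + W/9 (O(W) = (W + 5)/9 = (5 + W)/9 = 5/9 + W/9)
k = -5186 (k = 8 - 5194 = -5186)
L(B, Q) = -(84 + Q)*(11/9 - 10*Q)/4 (L(B, Q) = -(-10*Q + (5/9 + (⅑)*6))*(Q + 84)/4 = -(-10*Q + (5/9 + ⅔))*(84 + Q)/4 = -(-10*Q + 11/9)*(84 + Q)/4 = -(11/9 - 10*Q)*(84 + Q)/4 = -(84 + Q)*(11/9 - 10*Q)/4)
1/(L(h(-11), -98) + k) = 1/((-77/3 + (5/2)*(-98)² + (7549/36)*(-98)) - 5186) = 1/((-77/3 + (5/2)*9604 - 369901/18) - 5186) = 1/((-77/3 + 24010 - 369901/18) - 5186) = 1/(61817/18 - 5186) = 1/(-31531/18) = -18/31531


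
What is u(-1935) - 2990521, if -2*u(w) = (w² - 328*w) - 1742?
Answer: -10358205/2 ≈ -5.1791e+6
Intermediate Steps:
u(w) = 871 + 164*w - w²/2 (u(w) = -((w² - 328*w) - 1742)/2 = -(-1742 + w² - 328*w)/2 = 871 + 164*w - w²/2)
u(-1935) - 2990521 = (871 + 164*(-1935) - ½*(-1935)²) - 2990521 = (871 - 317340 - ½*3744225) - 2990521 = (871 - 317340 - 3744225/2) - 2990521 = -4377163/2 - 2990521 = -10358205/2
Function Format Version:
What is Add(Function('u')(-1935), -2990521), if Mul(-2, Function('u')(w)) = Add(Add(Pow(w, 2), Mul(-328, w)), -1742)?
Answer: Rational(-10358205, 2) ≈ -5.1791e+6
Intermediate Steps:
Function('u')(w) = Add(871, Mul(164, w), Mul(Rational(-1, 2), Pow(w, 2))) (Function('u')(w) = Mul(Rational(-1, 2), Add(Add(Pow(w, 2), Mul(-328, w)), -1742)) = Mul(Rational(-1, 2), Add(-1742, Pow(w, 2), Mul(-328, w))) = Add(871, Mul(164, w), Mul(Rational(-1, 2), Pow(w, 2))))
Add(Function('u')(-1935), -2990521) = Add(Add(871, Mul(164, -1935), Mul(Rational(-1, 2), Pow(-1935, 2))), -2990521) = Add(Add(871, -317340, Mul(Rational(-1, 2), 3744225)), -2990521) = Add(Add(871, -317340, Rational(-3744225, 2)), -2990521) = Add(Rational(-4377163, 2), -2990521) = Rational(-10358205, 2)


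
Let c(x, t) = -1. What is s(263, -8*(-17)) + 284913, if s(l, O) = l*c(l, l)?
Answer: 284650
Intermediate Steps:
s(l, O) = -l (s(l, O) = l*(-1) = -l)
s(263, -8*(-17)) + 284913 = -1*263 + 284913 = -263 + 284913 = 284650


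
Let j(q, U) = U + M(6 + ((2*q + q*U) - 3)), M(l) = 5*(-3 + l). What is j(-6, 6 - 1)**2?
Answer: 42025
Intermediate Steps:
M(l) = -15 + 5*l
j(q, U) = U + 10*q + 5*U*q (j(q, U) = U + (-15 + 5*(6 + ((2*q + q*U) - 3))) = U + (-15 + 5*(6 + ((2*q + U*q) - 3))) = U + (-15 + 5*(6 + (-3 + 2*q + U*q))) = U + (-15 + 5*(3 + 2*q + U*q)) = U + (-15 + (15 + 10*q + 5*U*q)) = U + (10*q + 5*U*q) = U + 10*q + 5*U*q)
j(-6, 6 - 1)**2 = ((6 - 1) + 10*(-6) + 5*(6 - 1)*(-6))**2 = (5 - 60 + 5*5*(-6))**2 = (5 - 60 - 150)**2 = (-205)**2 = 42025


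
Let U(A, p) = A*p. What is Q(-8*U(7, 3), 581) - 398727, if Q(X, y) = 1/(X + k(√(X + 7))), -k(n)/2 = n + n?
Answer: (-1594908*√161 + 66986137*I)/(4*(√161 - 42*I)) ≈ -3.9873e+5 + 0.0016479*I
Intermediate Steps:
k(n) = -4*n (k(n) = -2*(n + n) = -4*n)
Q(X, y) = 1/(X - 4*√(7 + X)) (Q(X, y) = 1/(X - 4*√(X + 7)) = 1/(X - 4*√(7 + X)))
Q(-8*U(7, 3), 581) - 398727 = 1/(-56*3 - 4*√(7 - 56*3)) - 398727 = 1/(-8*21 - 4*√(7 - 8*21)) - 398727 = 1/(-168 - 4*√(7 - 168)) - 398727 = 1/(-168 - 4*I*√161) - 398727 = -398727 + 1/(-168 - 4*I*√161)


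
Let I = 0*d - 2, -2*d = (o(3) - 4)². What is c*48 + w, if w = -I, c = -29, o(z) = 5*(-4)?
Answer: -1390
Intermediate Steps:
o(z) = -20
d = -288 (d = -(-20 - 4)²/2 = -½*(-24)² = -½*576 = -288)
I = -2 (I = 0*(-288) - 2 = 0 - 2 = -2)
w = 2 (w = -1*(-2) = 2)
c*48 + w = -29*48 + 2 = -1392 + 2 = -1390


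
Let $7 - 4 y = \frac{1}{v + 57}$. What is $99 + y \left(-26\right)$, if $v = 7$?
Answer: $\frac{6861}{128} \approx 53.602$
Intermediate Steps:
$y = \frac{447}{256}$ ($y = \frac{7}{4} - \frac{1}{4 \left(7 + 57\right)} = \frac{7}{4} - \frac{1}{4 \cdot 64} = \frac{7}{4} - \frac{1}{256} = \frac{447}{256} \approx 1.7461$)
$99 + y \left(-26\right) = 99 + \frac{447}{256} \left(-26\right) = 99 - \frac{5811}{128} = \frac{6861}{128}$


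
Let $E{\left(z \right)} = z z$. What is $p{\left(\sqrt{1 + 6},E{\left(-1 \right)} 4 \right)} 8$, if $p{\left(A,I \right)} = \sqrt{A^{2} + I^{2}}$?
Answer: $8 \sqrt{23} \approx 38.367$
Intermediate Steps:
$E{\left(z \right)} = z^{2}$
$p{\left(\sqrt{1 + 6},E{\left(-1 \right)} 4 \right)} 8 = \sqrt{\left(\sqrt{1 + 6}\right)^{2} + \left(\left(-1\right)^{2} \cdot 4\right)^{2}} \cdot 8 = \sqrt{\left(\sqrt{7}\right)^{2} + \left(1 \cdot 4\right)^{2}} \cdot 8 = \sqrt{7 + 4^{2}} \cdot 8 = \sqrt{7 + 16} \cdot 8 = \sqrt{23} \cdot 8 = 8 \sqrt{23}$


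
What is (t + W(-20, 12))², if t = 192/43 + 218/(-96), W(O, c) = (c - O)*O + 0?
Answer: 1732990577761/4260096 ≈ 4.0680e+5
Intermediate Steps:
W(O, c) = O*(c - O) (W(O, c) = O*(c - O) + 0 = O*(c - O))
t = 4529/2064 (t = 192*(1/43) + 218*(-1/96) = 192/43 - 109/48 = 4529/2064 ≈ 2.1943)
(t + W(-20, 12))² = (4529/2064 - 20*(12 - 1*(-20)))² = (4529/2064 - 20*(12 + 20))² = (4529/2064 - 20*32)² = (4529/2064 - 640)² = (-1316431/2064)² = 1732990577761/4260096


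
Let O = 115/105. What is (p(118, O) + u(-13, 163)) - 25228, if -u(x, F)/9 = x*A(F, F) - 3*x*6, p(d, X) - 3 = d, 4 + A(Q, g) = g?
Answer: -8610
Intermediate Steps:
O = 23/21 (O = 115*(1/105) = 23/21 ≈ 1.0952)
A(Q, g) = -4 + g
p(d, X) = 3 + d
u(x, F) = 162*x - 9*x*(-4 + F) (u(x, F) = -9*(x*(-4 + F) - 3*x*6) = -9*(x*(-4 + F) - 18*x) = -9*(-18*x + x*(-4 + F)) = 162*x - 9*x*(-4 + F))
(p(118, O) + u(-13, 163)) - 25228 = ((3 + 118) + 9*(-13)*(22 - 1*163)) - 25228 = (121 + 9*(-13)*(22 - 163)) - 25228 = (121 + 9*(-13)*(-141)) - 25228 = (121 + 16497) - 25228 = 16618 - 25228 = -8610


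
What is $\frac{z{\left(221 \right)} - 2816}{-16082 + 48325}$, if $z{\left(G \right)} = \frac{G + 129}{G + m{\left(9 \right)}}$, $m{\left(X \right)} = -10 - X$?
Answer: $- \frac{284241}{3256543} \approx -0.087283$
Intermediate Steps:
$z{\left(G \right)} = \frac{129 + G}{-19 + G}$ ($z{\left(G \right)} = \frac{G + 129}{G - 19} = \frac{129 + G}{G - 19} = \frac{129 + G}{-19 + G}$)
$\frac{z{\left(221 \right)} - 2816}{-16082 + 48325} = \frac{\frac{129 + 221}{-19 + 221} - 2816}{-16082 + 48325} = \frac{\frac{1}{202} \cdot 350 - 2816}{32243} = \left(\frac{1}{202} \cdot 350 - 2816\right) \frac{1}{32243} = \left(\frac{175}{101} - 2816\right) \frac{1}{32243} = \left(- \frac{284241}{101}\right) \frac{1}{32243} = - \frac{284241}{3256543}$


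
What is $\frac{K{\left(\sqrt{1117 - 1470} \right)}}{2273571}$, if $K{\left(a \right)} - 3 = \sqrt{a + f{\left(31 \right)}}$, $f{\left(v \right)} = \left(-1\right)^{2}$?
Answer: $\frac{1}{757857} + \frac{\sqrt{1 + i \sqrt{353}}}{2273571} \approx 2.7039 \cdot 10^{-6} + 1.3127 \cdot 10^{-6} i$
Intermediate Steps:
$f{\left(v \right)} = 1$
$K{\left(a \right)} = 3 + \sqrt{1 + a}$ ($K{\left(a \right)} = 3 + \sqrt{a + 1} = 3 + \sqrt{1 + a}$)
$\frac{K{\left(\sqrt{1117 - 1470} \right)}}{2273571} = \frac{3 + \sqrt{1 + \sqrt{1117 - 1470}}}{2273571} = \left(3 + \sqrt{1 + \sqrt{-353}}\right) \frac{1}{2273571} = \left(3 + \sqrt{1 + i \sqrt{353}}\right) \frac{1}{2273571} = \frac{1}{757857} + \frac{\sqrt{1 + i \sqrt{353}}}{2273571}$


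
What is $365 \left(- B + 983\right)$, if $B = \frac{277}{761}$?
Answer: $\frac{272941890}{761} \approx 3.5866 \cdot 10^{5}$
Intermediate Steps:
$B = \frac{277}{761}$ ($B = 277 \cdot \frac{1}{761} = \frac{277}{761} \approx 0.36399$)
$365 \left(- B + 983\right) = 365 \left(\left(-1\right) \frac{277}{761} + 983\right) = 365 \left(- \frac{277}{761} + 983\right) = 365 \cdot \frac{747786}{761} = \frac{272941890}{761}$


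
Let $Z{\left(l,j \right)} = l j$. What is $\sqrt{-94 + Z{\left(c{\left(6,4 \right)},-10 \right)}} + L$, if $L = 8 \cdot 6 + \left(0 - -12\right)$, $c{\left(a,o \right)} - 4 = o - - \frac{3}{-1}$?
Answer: $60 + 12 i \approx 60.0 + 12.0 i$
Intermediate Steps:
$c{\left(a,o \right)} = 1 + o$ ($c{\left(a,o \right)} = 4 + \left(o - - \frac{3}{-1}\right) = 4 + \left(o - \left(-3\right) \left(-1\right)\right) = 4 + \left(o - 3\right) = 4 + \left(-3 + o\right) = 1 + o$)
$Z{\left(l,j \right)} = j l$
$L = 60$ ($L = 48 + \left(0 + 12\right) = 48 + 12 = 60$)
$\sqrt{-94 + Z{\left(c{\left(6,4 \right)},-10 \right)}} + L = \sqrt{-94 - 10 \left(1 + 4\right)} + 60 = \sqrt{-94 - 50} + 60 = \sqrt{-144} + 60 = 12 i + 60 = 60 + 12 i$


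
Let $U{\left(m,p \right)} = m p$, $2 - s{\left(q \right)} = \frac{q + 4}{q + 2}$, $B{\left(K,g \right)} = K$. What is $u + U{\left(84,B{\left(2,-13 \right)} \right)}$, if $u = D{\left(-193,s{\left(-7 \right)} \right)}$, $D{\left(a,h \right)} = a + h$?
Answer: $- \frac{118}{5} \approx -23.6$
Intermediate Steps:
$s{\left(q \right)} = 2 - \frac{4 + q}{2 + q}$ ($s{\left(q \right)} = 2 - \frac{q + 4}{q + 2} = 2 - \frac{4 + q}{2 + q}$)
$u = - \frac{958}{5}$ ($u = -193 - \frac{7}{2 - 7} = -193 - \frac{7}{-5} = -193 - - \frac{7}{5} = -193 + \frac{7}{5} = - \frac{958}{5} \approx -191.6$)
$u + U{\left(84,B{\left(2,-13 \right)} \right)} = - \frac{958}{5} + 84 \cdot 2 = - \frac{958}{5} + 168 = - \frac{118}{5}$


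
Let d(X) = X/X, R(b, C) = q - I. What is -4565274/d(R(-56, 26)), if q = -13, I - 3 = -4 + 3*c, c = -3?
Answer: -4565274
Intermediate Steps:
I = -10 (I = 3 + (-4 + 3*(-3)) = 3 + (-4 - 9) = 3 - 13 = -10)
R(b, C) = -3 (R(b, C) = -13 - 1*(-10) = -13 + 10 = -3)
d(X) = 1
-4565274/d(R(-56, 26)) = -4565274/1 = -4565274*1 = -4565274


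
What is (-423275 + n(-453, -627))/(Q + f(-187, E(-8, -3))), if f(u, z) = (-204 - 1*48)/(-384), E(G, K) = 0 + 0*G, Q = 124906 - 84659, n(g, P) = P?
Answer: -13564864/1287925 ≈ -10.532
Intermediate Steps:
Q = 40247
E(G, K) = 0 (E(G, K) = 0 + 0 = 0)
f(u, z) = 21/32 (f(u, z) = (-204 - 48)*(-1/384) = -252*(-1/384) = 21/32)
(-423275 + n(-453, -627))/(Q + f(-187, E(-8, -3))) = (-423275 - 627)/(40247 + 21/32) = -423902/1287925/32 = -423902*32/1287925 = -13564864/1287925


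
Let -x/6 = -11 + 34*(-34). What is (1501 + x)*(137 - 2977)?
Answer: -24148520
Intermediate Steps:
x = 7002 (x = -6*(-11 + 34*(-34)) = -6*(-11 - 1156) = -6*(-1167) = 7002)
(1501 + x)*(137 - 2977) = (1501 + 7002)*(137 - 2977) = 8503*(-2840) = -24148520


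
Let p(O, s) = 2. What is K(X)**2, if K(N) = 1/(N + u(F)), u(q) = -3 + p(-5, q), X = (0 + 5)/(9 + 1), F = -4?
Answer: 4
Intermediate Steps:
X = 1/2 (X = 5/10 = 5*(1/10) = 1/2 ≈ 0.50000)
u(q) = -1 (u(q) = -3 + 2 = -1)
K(N) = 1/(-1 + N) (K(N) = 1/(N - 1) = 1/(-1 + N))
K(X)**2 = (1/(-1 + 1/2))**2 = (1/(-1/2))**2 = (-2)**2 = 4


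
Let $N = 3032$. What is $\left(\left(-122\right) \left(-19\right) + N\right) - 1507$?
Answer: $3843$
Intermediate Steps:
$\left(\left(-122\right) \left(-19\right) + N\right) - 1507 = \left(\left(-122\right) \left(-19\right) + 3032\right) - 1507 = \left(2318 + 3032\right) - 1507 = 5350 - 1507 = 3843$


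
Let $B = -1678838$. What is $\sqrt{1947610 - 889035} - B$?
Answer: $1678838 + 5 \sqrt{42343} \approx 1.6799 \cdot 10^{6}$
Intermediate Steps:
$\sqrt{1947610 - 889035} - B = \sqrt{1947610 - 889035} - -1678838 = \sqrt{1058575} + 1678838 = 5 \sqrt{42343} + 1678838 = 1678838 + 5 \sqrt{42343}$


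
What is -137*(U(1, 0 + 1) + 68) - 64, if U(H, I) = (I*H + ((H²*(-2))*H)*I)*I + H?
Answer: -9380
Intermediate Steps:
U(H, I) = H + I*(H*I - 2*I*H³) (U(H, I) = (H*I + ((-2*H²)*H)*I)*I + H = (H*I + (-2*H³)*I)*I + H = (H*I - 2*I*H³)*I + H = I*(H*I - 2*I*H³) + H = H + I*(H*I - 2*I*H³))
-137*(U(1, 0 + 1) + 68) - 64 = -137*(1*(1 + (0 + 1)² - 2*1²*(0 + 1)²) + 68) - 64 = -137*(1*(1 + 1² - 2*1*1²) + 68) - 64 = -137*(1*(1 + 1 - 2*1*1) + 68) - 64 = -137*(1*(1 + 1 - 2) + 68) - 64 = -137*(1*0 + 68) - 64 = -137*(0 + 68) - 64 = -137*68 - 64 = -9316 - 64 = -9380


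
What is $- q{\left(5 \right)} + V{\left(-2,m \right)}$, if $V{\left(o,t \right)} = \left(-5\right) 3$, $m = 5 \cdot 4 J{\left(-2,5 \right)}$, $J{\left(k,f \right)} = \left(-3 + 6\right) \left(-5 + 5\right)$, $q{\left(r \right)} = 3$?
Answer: $-18$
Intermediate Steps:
$J{\left(k,f \right)} = 0$ ($J{\left(k,f \right)} = 3 \cdot 0 = 0$)
$m = 0$ ($m = 5 \cdot 4 \cdot 0 = 20 \cdot 0 = 0$)
$V{\left(o,t \right)} = -15$
$- q{\left(5 \right)} + V{\left(-2,m \right)} = \left(-1\right) 3 - 15 = -3 - 15 = -18$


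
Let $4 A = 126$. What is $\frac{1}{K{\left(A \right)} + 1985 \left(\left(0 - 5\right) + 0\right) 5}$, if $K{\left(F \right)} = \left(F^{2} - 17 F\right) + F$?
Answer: $- \frac{4}{196547} \approx -2.0351 \cdot 10^{-5}$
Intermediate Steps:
$A = \frac{63}{2}$ ($A = \frac{1}{4} \cdot 126 = \frac{63}{2} \approx 31.5$)
$K{\left(F \right)} = F^{2} - 16 F$
$\frac{1}{K{\left(A \right)} + 1985 \left(\left(0 - 5\right) + 0\right) 5} = \frac{1}{\frac{63 \left(-16 + \frac{63}{2}\right)}{2} + 1985 \left(\left(0 - 5\right) + 0\right) 5} = \frac{1}{\frac{63}{2} \cdot \frac{31}{2} + 1985 \left(-5 + 0\right) 5} = \frac{1}{\frac{1953}{4} + 1985 \left(\left(-5\right) 5\right)} = \frac{1}{\frac{1953}{4} + 1985 \left(-25\right)} = \frac{1}{\frac{1953}{4} - 49625} = \frac{1}{- \frac{196547}{4}} = - \frac{4}{196547}$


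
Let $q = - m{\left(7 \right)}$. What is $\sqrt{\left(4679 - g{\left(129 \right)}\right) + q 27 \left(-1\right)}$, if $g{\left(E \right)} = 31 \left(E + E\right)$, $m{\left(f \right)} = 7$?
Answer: $i \sqrt{3130} \approx 55.946 i$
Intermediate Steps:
$g{\left(E \right)} = 62 E$ ($g{\left(E \right)} = 31 \cdot 2 E = 62 E$)
$q = -7$ ($q = \left(-1\right) 7 = -7$)
$\sqrt{\left(4679 - g{\left(129 \right)}\right) + q 27 \left(-1\right)} = \sqrt{\left(4679 - 62 \cdot 129\right) + \left(-7\right) 27 \left(-1\right)} = \sqrt{\left(4679 - 7998\right) - -189} = \sqrt{\left(4679 - 7998\right) + 189} = \sqrt{-3319 + 189} = \sqrt{-3130} = i \sqrt{3130}$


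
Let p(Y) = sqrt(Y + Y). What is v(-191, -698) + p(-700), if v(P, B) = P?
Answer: -191 + 10*I*sqrt(14) ≈ -191.0 + 37.417*I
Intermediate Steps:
p(Y) = sqrt(2)*sqrt(Y) (p(Y) = sqrt(2*Y) = sqrt(2)*sqrt(Y))
v(-191, -698) + p(-700) = -191 + sqrt(2)*sqrt(-700) = -191 + sqrt(2)*(10*I*sqrt(7)) = -191 + 10*I*sqrt(14)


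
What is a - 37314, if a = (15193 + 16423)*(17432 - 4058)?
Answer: 422795070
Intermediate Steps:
a = 422832384 (a = 31616*13374 = 422832384)
a - 37314 = 422832384 - 37314 = 422795070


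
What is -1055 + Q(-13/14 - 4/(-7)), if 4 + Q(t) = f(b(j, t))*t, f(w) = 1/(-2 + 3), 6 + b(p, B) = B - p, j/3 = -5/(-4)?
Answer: -14831/14 ≈ -1059.4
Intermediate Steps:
j = 15/4 (j = 3*(-5/(-4)) = 3*(-5*(-¼)) = 3*(5/4) = 15/4 ≈ 3.7500)
b(p, B) = -6 + B - p (b(p, B) = -6 + (B - p) = -6 + B - p)
f(w) = 1 (f(w) = 1/1 = 1)
Q(t) = -4 + t (Q(t) = -4 + 1*t = -4 + t)
-1055 + Q(-13/14 - 4/(-7)) = -1055 + (-4 + (-13/14 - 4/(-7))) = -1055 + (-4 + (-13*1/14 - 4*(-⅐))) = -1055 + (-4 + (-13/14 + 4/7)) = -1055 + (-4 - 5/14) = -1055 - 61/14 = -14831/14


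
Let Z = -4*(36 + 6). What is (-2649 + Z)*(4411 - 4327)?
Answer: -236628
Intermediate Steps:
Z = -168 (Z = -4*42 = -168)
(-2649 + Z)*(4411 - 4327) = (-2649 - 168)*(4411 - 4327) = -2817*84 = -236628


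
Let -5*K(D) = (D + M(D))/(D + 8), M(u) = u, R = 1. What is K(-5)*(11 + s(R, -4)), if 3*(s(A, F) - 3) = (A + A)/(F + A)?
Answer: 248/27 ≈ 9.1852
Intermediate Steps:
s(A, F) = 3 + 2*A/(3*(A + F)) (s(A, F) = 3 + ((A + A)/(F + A))/3 = 3 + ((2*A)/(A + F))/3 = 3 + (2*A/(A + F))/3 = 3 + 2*A/(3*(A + F)))
K(D) = -2*D/(5*(8 + D)) (K(D) = -(D + D)/(5*(D + 8)) = -2*D/(5*(8 + D)))
K(-5)*(11 + s(R, -4)) = (-2*(-5)/(40 + 5*(-5)))*(11 + (3*(-4) + (11/3)*1)/(1 - 4)) = (-2*(-5)/(40 - 25))*(11 + (-12 + 11/3)/(-3)) = (-2*(-5)/15)*(11 - ⅓*(-25/3)) = (-2*(-5)*1/15)*(11 + 25/9) = (⅔)*(124/9) = 248/27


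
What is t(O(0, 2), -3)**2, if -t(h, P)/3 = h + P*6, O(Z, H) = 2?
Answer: 2304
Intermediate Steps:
t(h, P) = -18*P - 3*h (t(h, P) = -3*(h + P*6) = -3*(h + 6*P) = -18*P - 3*h)
t(O(0, 2), -3)**2 = (-18*(-3) - 3*2)**2 = (54 - 6)**2 = 48**2 = 2304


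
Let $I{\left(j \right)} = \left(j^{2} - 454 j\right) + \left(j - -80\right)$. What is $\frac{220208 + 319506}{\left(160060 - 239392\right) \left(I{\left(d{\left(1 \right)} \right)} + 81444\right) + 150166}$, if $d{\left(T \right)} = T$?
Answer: $- \frac{269857}{3215726869} \approx -8.3918 \cdot 10^{-5}$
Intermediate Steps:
$I{\left(j \right)} = 80 + j^{2} - 453 j$ ($I{\left(j \right)} = \left(j^{2} - 454 j\right) + \left(j + 80\right) = \left(j^{2} - 454 j\right) + \left(80 + j\right) = 80 + j^{2} - 453 j$)
$\frac{220208 + 319506}{\left(160060 - 239392\right) \left(I{\left(d{\left(1 \right)} \right)} + 81444\right) + 150166} = \frac{220208 + 319506}{\left(160060 - 239392\right) \left(\left(80 + 1^{2} - 453\right) + 81444\right) + 150166} = \frac{539714}{- 79332 \left(\left(80 + 1 - 453\right) + 81444\right) + 150166} = \frac{539714}{- 79332 \left(-372 + 81444\right) + 150166} = \frac{539714}{\left(-79332\right) 81072 + 150166} = \frac{539714}{-6431603904 + 150166} = \frac{539714}{-6431453738} = 539714 \left(- \frac{1}{6431453738}\right) = - \frac{269857}{3215726869}$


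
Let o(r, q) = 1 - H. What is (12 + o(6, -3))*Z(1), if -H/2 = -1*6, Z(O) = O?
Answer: 1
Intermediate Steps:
H = 12 (H = -(-2)*6 = -2*(-6) = 12)
o(r, q) = -11 (o(r, q) = 1 - 1*12 = 1 - 12 = -11)
(12 + o(6, -3))*Z(1) = (12 - 11)*1 = 1*1 = 1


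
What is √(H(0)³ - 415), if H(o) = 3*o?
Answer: I*√415 ≈ 20.372*I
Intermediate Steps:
√(H(0)³ - 415) = √((3*0)³ - 415) = √(0³ - 415) = √(0 - 415) = √(-415) = I*√415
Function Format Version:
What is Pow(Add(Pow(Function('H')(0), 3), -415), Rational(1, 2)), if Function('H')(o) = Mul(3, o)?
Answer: Mul(I, Pow(415, Rational(1, 2))) ≈ Mul(20.372, I)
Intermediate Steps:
Pow(Add(Pow(Function('H')(0), 3), -415), Rational(1, 2)) = Pow(Add(Pow(Mul(3, 0), 3), -415), Rational(1, 2)) = Pow(Add(Pow(0, 3), -415), Rational(1, 2)) = Pow(Add(0, -415), Rational(1, 2)) = Pow(-415, Rational(1, 2)) = Mul(I, Pow(415, Rational(1, 2)))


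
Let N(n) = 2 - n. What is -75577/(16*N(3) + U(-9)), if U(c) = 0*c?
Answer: 75577/16 ≈ 4723.6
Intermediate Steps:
U(c) = 0
-75577/(16*N(3) + U(-9)) = -75577/(16*(2 - 1*3) + 0) = -75577/(16*(2 - 3) + 0) = -75577/(16*(-1) + 0) = -75577/(-16 + 0) = -75577/(-16) = -75577*(-1/16) = 75577/16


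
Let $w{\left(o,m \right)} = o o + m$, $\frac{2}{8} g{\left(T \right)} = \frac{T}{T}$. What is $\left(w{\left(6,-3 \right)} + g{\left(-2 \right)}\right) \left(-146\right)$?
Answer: $-5402$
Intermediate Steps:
$g{\left(T \right)} = 4$ ($g{\left(T \right)} = 4 \frac{T}{T} = 4 \cdot 1 = 4$)
$w{\left(o,m \right)} = m + o^{2}$ ($w{\left(o,m \right)} = o^{2} + m = m + o^{2}$)
$\left(w{\left(6,-3 \right)} + g{\left(-2 \right)}\right) \left(-146\right) = \left(\left(-3 + 6^{2}\right) + 4\right) \left(-146\right) = \left(\left(-3 + 36\right) + 4\right) \left(-146\right) = \left(33 + 4\right) \left(-146\right) = 37 \left(-146\right) = -5402$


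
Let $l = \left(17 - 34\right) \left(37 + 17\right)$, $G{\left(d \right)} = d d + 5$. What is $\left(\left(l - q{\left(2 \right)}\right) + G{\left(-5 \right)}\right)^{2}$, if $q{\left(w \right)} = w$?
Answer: $792100$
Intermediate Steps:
$G{\left(d \right)} = 5 + d^{2}$ ($G{\left(d \right)} = d^{2} + 5 = 5 + d^{2}$)
$l = -918$ ($l = \left(-17\right) 54 = -918$)
$\left(\left(l - q{\left(2 \right)}\right) + G{\left(-5 \right)}\right)^{2} = \left(\left(-918 - 2\right) + \left(5 + \left(-5\right)^{2}\right)\right)^{2} = \left(\left(-918 - 2\right) + \left(5 + 25\right)\right)^{2} = \left(-920 + 30\right)^{2} = \left(-890\right)^{2} = 792100$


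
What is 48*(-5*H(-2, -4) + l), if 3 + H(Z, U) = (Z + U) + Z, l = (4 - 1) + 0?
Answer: 2784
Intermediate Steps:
l = 3 (l = 3 + 0 = 3)
H(Z, U) = -3 + U + 2*Z (H(Z, U) = -3 + ((Z + U) + Z) = -3 + ((U + Z) + Z) = -3 + (U + 2*Z) = -3 + U + 2*Z)
48*(-5*H(-2, -4) + l) = 48*(-5*(-3 - 4 + 2*(-2)) + 3) = 48*(-5*(-3 - 4 - 4) + 3) = 48*(-5*(-11) + 3) = 48*(55 + 3) = 48*58 = 2784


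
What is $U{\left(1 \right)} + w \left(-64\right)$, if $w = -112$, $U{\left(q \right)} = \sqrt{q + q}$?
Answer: $7168 + \sqrt{2} \approx 7169.4$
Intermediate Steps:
$U{\left(q \right)} = \sqrt{2} \sqrt{q}$ ($U{\left(q \right)} = \sqrt{2 q} = \sqrt{2} \sqrt{q}$)
$U{\left(1 \right)} + w \left(-64\right) = \sqrt{2} \sqrt{1} - -7168 = \sqrt{2} \cdot 1 + 7168 = \sqrt{2} + 7168 = 7168 + \sqrt{2}$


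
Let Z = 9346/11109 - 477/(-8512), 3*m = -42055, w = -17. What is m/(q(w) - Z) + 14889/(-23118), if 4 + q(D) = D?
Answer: 1457796141811723/2279443731254 ≈ 639.54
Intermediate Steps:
m = -42055/3 (m = (1/3)*(-42055) = -42055/3 ≈ -14018.)
Z = 12121735/13508544 (Z = 9346*(1/11109) - 477*(-1/8512) = 9346/11109 + 477/8512 = 12121735/13508544 ≈ 0.89734)
q(D) = -4 + D
m/(q(w) - Z) + 14889/(-23118) = -42055/(3*((-4 - 17) - 1*12121735/13508544)) + 14889/(-23118) = -42055/(3*(-21 - 12121735/13508544)) + 14889*(-1/23118) = -42055/(3*(-295801159/13508544)) - 4963/7706 = -42055/3*(-13508544/295801159) - 4963/7706 = 189367272640/295801159 - 4963/7706 = 1457796141811723/2279443731254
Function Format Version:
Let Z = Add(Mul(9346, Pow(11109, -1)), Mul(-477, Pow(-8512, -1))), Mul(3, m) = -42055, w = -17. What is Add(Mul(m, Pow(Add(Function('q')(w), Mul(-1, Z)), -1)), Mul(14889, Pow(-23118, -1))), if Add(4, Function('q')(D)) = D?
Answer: Rational(1457796141811723, 2279443731254) ≈ 639.54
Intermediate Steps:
m = Rational(-42055, 3) (m = Mul(Rational(1, 3), -42055) = Rational(-42055, 3) ≈ -14018.)
Z = Rational(12121735, 13508544) (Z = Add(Mul(9346, Rational(1, 11109)), Mul(-477, Rational(-1, 8512))) = Add(Rational(9346, 11109), Rational(477, 8512)) = Rational(12121735, 13508544) ≈ 0.89734)
Function('q')(D) = Add(-4, D)
Add(Mul(m, Pow(Add(Function('q')(w), Mul(-1, Z)), -1)), Mul(14889, Pow(-23118, -1))) = Add(Mul(Rational(-42055, 3), Pow(Add(Add(-4, -17), Mul(-1, Rational(12121735, 13508544))), -1)), Mul(14889, Pow(-23118, -1))) = Add(Mul(Rational(-42055, 3), Pow(Add(-21, Rational(-12121735, 13508544)), -1)), Mul(14889, Rational(-1, 23118))) = Add(Mul(Rational(-42055, 3), Pow(Rational(-295801159, 13508544), -1)), Rational(-4963, 7706)) = Add(Mul(Rational(-42055, 3), Rational(-13508544, 295801159)), Rational(-4963, 7706)) = Add(Rational(189367272640, 295801159), Rational(-4963, 7706)) = Rational(1457796141811723, 2279443731254)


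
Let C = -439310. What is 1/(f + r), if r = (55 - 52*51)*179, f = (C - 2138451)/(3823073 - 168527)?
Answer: -3654546/1698865794959 ≈ -2.1512e-6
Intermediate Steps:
f = -2577761/3654546 (f = (-439310 - 2138451)/(3823073 - 168527) = -2577761/3654546 ≈ -0.70536)
r = -464863 (r = (55 - 2652)*179 = -2597*179 = -464863)
1/(f + r) = 1/(-2577761/3654546 - 464863) = 1/(-1698865794959/3654546) = -3654546/1698865794959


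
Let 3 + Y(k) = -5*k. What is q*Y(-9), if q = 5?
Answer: 210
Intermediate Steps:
Y(k) = -3 - 5*k
q*Y(-9) = 5*(-3 - 5*(-9)) = 5*(-3 + 45) = 5*42 = 210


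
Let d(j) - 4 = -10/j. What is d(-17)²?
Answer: 6084/289 ≈ 21.052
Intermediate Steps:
d(j) = 4 - 10/j
d(-17)² = (4 - 10/(-17))² = (4 - 10*(-1/17))² = (4 + 10/17)² = (78/17)² = 6084/289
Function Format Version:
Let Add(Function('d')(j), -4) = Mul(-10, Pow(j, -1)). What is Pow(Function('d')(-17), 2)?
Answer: Rational(6084, 289) ≈ 21.052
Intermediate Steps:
Function('d')(j) = Add(4, Mul(-10, Pow(j, -1)))
Pow(Function('d')(-17), 2) = Pow(Add(4, Mul(-10, Pow(-17, -1))), 2) = Pow(Add(4, Mul(-10, Rational(-1, 17))), 2) = Pow(Add(4, Rational(10, 17)), 2) = Pow(Rational(78, 17), 2) = Rational(6084, 289)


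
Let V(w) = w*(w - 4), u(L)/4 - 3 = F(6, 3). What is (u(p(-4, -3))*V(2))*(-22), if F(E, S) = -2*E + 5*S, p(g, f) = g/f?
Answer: 2112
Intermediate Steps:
u(L) = 24 (u(L) = 12 + 4*(-2*6 + 5*3) = 12 + 4*(-12 + 15) = 12 + 4*3 = 12 + 12 = 24)
V(w) = w*(-4 + w)
(u(p(-4, -3))*V(2))*(-22) = (24*(2*(-4 + 2)))*(-22) = (24*(2*(-2)))*(-22) = (24*(-4))*(-22) = -96*(-22) = 2112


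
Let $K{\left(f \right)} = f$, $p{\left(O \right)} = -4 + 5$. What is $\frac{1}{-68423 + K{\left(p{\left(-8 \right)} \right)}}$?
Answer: $- \frac{1}{68422} \approx -1.4615 \cdot 10^{-5}$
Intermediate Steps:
$p{\left(O \right)} = 1$
$\frac{1}{-68423 + K{\left(p{\left(-8 \right)} \right)}} = \frac{1}{-68423 + 1} = \frac{1}{-68422} = - \frac{1}{68422}$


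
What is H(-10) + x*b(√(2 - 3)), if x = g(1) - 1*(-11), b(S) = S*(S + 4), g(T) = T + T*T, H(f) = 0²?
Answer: -13 + 52*I ≈ -13.0 + 52.0*I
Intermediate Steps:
H(f) = 0
g(T) = T + T²
b(S) = S*(4 + S)
x = 13 (x = 1*(1 + 1) - 1*(-11) = 1*2 + 11 = 2 + 11 = 13)
H(-10) + x*b(√(2 - 3)) = 0 + 13*(√(2 - 3)*(4 + √(2 - 3))) = 0 + 13*(√(-1)*(4 + √(-1))) = 0 + 13*(I*(4 + I)) = 0 + 13*I*(4 + I) = 13*I*(4 + I)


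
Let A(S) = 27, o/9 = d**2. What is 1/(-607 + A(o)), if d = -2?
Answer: -1/580 ≈ -0.0017241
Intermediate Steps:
o = 36 (o = 9*(-2)**2 = 9*4 = 36)
1/(-607 + A(o)) = 1/(-607 + 27) = 1/(-580) = -1/580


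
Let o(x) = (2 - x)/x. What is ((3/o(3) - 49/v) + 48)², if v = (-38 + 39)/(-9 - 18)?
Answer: 1855044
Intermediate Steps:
v = -1/27 (v = 1/(-27) = 1*(-1/27) = -1/27 ≈ -0.037037)
o(x) = (2 - x)/x
((3/o(3) - 49/v) + 48)² = ((3/(((2 - 1*3)/3)) - 49/(-1/27)) + 48)² = ((3/(((2 - 3)/3)) - 49*(-27)) + 48)² = ((3/(((⅓)*(-1))) + 1323) + 48)² = ((3/(-⅓) + 1323) + 48)² = ((3*(-3) + 1323) + 48)² = ((-9 + 1323) + 48)² = (1314 + 48)² = 1362² = 1855044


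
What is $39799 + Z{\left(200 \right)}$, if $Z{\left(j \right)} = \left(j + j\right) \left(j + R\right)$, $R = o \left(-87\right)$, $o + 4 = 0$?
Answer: $258999$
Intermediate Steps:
$o = -4$ ($o = -4 + 0 = -4$)
$R = 348$ ($R = \left(-4\right) \left(-87\right) = 348$)
$Z{\left(j \right)} = 2 j \left(348 + j\right)$ ($Z{\left(j \right)} = \left(j + j\right) \left(j + 348\right) = 2 j \left(348 + j\right)$)
$39799 + Z{\left(200 \right)} = 39799 + 2 \cdot 200 \left(348 + 200\right) = 39799 + 2 \cdot 200 \cdot 548 = 39799 + 219200 = 258999$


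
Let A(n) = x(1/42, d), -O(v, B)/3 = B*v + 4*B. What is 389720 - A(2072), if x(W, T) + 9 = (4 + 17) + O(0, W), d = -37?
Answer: 2727958/7 ≈ 3.8971e+5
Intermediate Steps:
O(v, B) = -12*B - 3*B*v (O(v, B) = -3*(B*v + 4*B) = -3*(4*B + B*v) = -12*B - 3*B*v)
x(W, T) = 12 - 12*W (x(W, T) = -9 + ((4 + 17) - 3*W*(4 + 0)) = -9 + (21 - 3*W*4) = -9 + (21 - 12*W) = 12 - 12*W)
A(n) = 82/7 (A(n) = 12 - 12/42 = 12 - 12*1/42 = 12 - 2/7 = 82/7)
389720 - A(2072) = 389720 - 1*82/7 = 389720 - 82/7 = 2727958/7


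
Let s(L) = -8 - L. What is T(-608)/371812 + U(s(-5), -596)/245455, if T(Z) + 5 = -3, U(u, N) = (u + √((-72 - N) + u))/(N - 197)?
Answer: -55573253/2584701777385 - √521/194645815 ≈ -2.1618e-5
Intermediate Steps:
U(u, N) = (u + √(-72 + u - N))/(-197 + N)
T(Z) = -8 (T(Z) = -5 - 3 = -8)
T(-608)/371812 + U(s(-5), -596)/245455 = -8/371812 + (((-8 - 1*(-5)) + √(-72 + (-8 - 1*(-5)) - 1*(-596)))/(-197 - 596))/245455 = -8*1/371812 + (((-8 + 5) + √(-72 + (-8 + 5) + 596))/(-793))*(1/245455) = -2/92953 - (-3 + √(-72 - 3 + 596))/793*(1/245455) = -2/92953 - (-3 + √521)/793*(1/245455) = -2/92953 + (3/793 - √521/793)*(1/245455) = -2/92953 + (3/194645815 - √521/194645815) = -55573253/2584701777385 - √521/194645815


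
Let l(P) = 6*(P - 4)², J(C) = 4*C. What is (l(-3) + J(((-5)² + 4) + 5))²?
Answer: 184900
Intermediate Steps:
l(P) = 6*(-4 + P)²
(l(-3) + J(((-5)² + 4) + 5))² = (6*(-4 - 3)² + 4*(((-5)² + 4) + 5))² = (6*(-7)² + 4*((25 + 4) + 5))² = (6*49 + 4*(29 + 5))² = (294 + 4*34)² = (294 + 136)² = 430² = 184900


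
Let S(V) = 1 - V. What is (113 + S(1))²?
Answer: 12769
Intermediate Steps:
(113 + S(1))² = (113 + (1 - 1*1))² = (113 + (1 - 1))² = (113 + 0)² = 113² = 12769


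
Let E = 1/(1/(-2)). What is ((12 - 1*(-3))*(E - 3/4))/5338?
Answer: -165/21352 ≈ -0.0077276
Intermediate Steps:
E = -2 (E = 1/(-½) = -2)
((12 - 1*(-3))*(E - 3/4))/5338 = ((12 - 1*(-3))*(-2 - 3/4))/5338 = ((12 + 3)*(-2 - 3*¼))*(1/5338) = (15*(-2 - ¾))*(1/5338) = (15*(-11/4))*(1/5338) = -165/4*1/5338 = -165/21352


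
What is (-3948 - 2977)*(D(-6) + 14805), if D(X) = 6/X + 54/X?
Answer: -102455375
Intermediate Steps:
D(X) = 60/X
(-3948 - 2977)*(D(-6) + 14805) = (-3948 - 2977)*(60/(-6) + 14805) = -6925*(60*(-1/6) + 14805) = -6925*(-10 + 14805) = -6925*14795 = -102455375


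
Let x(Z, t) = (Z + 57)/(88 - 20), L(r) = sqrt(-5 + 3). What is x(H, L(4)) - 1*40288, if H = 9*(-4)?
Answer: -2739563/68 ≈ -40288.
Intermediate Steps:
L(r) = I*sqrt(2) (L(r) = sqrt(-2) = I*sqrt(2))
H = -36
x(Z, t) = 57/68 + Z/68 (x(Z, t) = (57 + Z)/68 = (57 + Z)*(1/68) = 57/68 + Z/68)
x(H, L(4)) - 1*40288 = (57/68 + (1/68)*(-36)) - 1*40288 = (57/68 - 9/17) - 40288 = 21/68 - 40288 = -2739563/68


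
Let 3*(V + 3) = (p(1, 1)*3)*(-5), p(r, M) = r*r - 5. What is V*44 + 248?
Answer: 996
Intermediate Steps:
p(r, M) = -5 + r² (p(r, M) = r² - 5 = -5 + r²)
V = 17 (V = -3 + (((-5 + 1²)*3)*(-5))/3 = -3 + (((-5 + 1)*3)*(-5))/3 = -3 + (-4*3*(-5))/3 = -3 + (-12*(-5))/3 = -3 + (⅓)*60 = -3 + 20 = 17)
V*44 + 248 = 17*44 + 248 = 748 + 248 = 996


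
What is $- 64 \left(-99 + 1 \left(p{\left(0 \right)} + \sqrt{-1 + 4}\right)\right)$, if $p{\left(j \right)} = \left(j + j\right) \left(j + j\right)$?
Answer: $6336 - 64 \sqrt{3} \approx 6225.1$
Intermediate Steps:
$p{\left(j \right)} = 4 j^{2}$ ($p{\left(j \right)} = 2 j 2 j = 4 j^{2}$)
$- 64 \left(-99 + 1 \left(p{\left(0 \right)} + \sqrt{-1 + 4}\right)\right) = - 64 \left(-99 + 1 \left(4 \cdot 0^{2} + \sqrt{-1 + 4}\right)\right) = - 64 \left(-99 + 1 \left(4 \cdot 0 + \sqrt{3}\right)\right) = - 64 \left(-99 + 1 \left(0 + \sqrt{3}\right)\right) = - 64 \left(-99 + 1 \sqrt{3}\right) = - 64 \left(-99 + \sqrt{3}\right) = 6336 - 64 \sqrt{3}$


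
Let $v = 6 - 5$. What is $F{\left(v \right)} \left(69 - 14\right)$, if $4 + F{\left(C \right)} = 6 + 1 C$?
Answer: $165$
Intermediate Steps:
$v = 1$
$F{\left(C \right)} = 2 + C$ ($F{\left(C \right)} = -4 + \left(6 + 1 C\right) = -4 + \left(6 + C\right) = 2 + C$)
$F{\left(v \right)} \left(69 - 14\right) = \left(2 + 1\right) \left(69 - 14\right) = 3 \cdot 55 = 165$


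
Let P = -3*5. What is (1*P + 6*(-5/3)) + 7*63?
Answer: 416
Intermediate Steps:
P = -15
(1*P + 6*(-5/3)) + 7*63 = (1*(-15) + 6*(-5/3)) + 7*63 = (-15 + 6*(-5*⅓)) + 441 = (-15 + 6*(-5/3)) + 441 = (-15 - 10) + 441 = -25 + 441 = 416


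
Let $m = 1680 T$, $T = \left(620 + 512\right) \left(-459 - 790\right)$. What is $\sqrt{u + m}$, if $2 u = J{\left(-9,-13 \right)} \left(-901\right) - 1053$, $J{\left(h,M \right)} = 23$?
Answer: $2 i \sqrt{593827282} \approx 48737.0 i$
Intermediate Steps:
$T = -1413868$ ($T = 1132 \left(-1249\right) = -1413868$)
$m = -2375298240$ ($m = 1680 \left(-1413868\right) = -2375298240$)
$u = -10888$ ($u = \frac{23 \left(-901\right) - 1053}{2} = \frac{-20723 - 1053}{2} = \frac{1}{2} \left(-21776\right) = -10888$)
$\sqrt{u + m} = \sqrt{-10888 - 2375298240} = \sqrt{-2375309128} = 2 i \sqrt{593827282}$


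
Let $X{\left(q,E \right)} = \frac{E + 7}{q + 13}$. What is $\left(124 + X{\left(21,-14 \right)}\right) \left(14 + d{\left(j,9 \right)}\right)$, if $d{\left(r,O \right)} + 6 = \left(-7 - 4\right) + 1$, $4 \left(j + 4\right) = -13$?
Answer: $- \frac{4209}{17} \approx -247.59$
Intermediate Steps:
$j = - \frac{29}{4}$ ($j = -4 + \frac{1}{4} \left(-13\right) = -4 - \frac{13}{4} = - \frac{29}{4} \approx -7.25$)
$X{\left(q,E \right)} = \frac{7 + E}{13 + q}$
$d{\left(r,O \right)} = -16$ ($d{\left(r,O \right)} = -6 + \left(\left(-7 - 4\right) + 1\right) = -6 + \left(-11 + 1\right) = -6 - 10 = -16$)
$\left(124 + X{\left(21,-14 \right)}\right) \left(14 + d{\left(j,9 \right)}\right) = \left(124 + \frac{7 - 14}{13 + 21}\right) \left(14 - 16\right) = \left(124 + \frac{1}{34} \left(-7\right)\right) \left(-2\right) = \left(124 - \frac{7}{34}\right) \left(-2\right) = \frac{4209}{34} \left(-2\right) = - \frac{4209}{17}$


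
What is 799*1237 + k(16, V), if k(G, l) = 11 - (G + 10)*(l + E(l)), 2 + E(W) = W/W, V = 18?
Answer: 987932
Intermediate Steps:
E(W) = -1 (E(W) = -2 + W/W = -2 + 1 = -1)
k(G, l) = 11 - (-1 + l)*(10 + G) (k(G, l) = 11 - (G + 10)*(l - 1) = 11 - (10 + G)*(-1 + l) = 11 - (-1 + l)*(10 + G))
799*1237 + k(16, V) = 799*1237 + (21 + 16 - 10*18 - 1*16*18) = 988363 + (21 + 16 - 180 - 288) = 988363 - 431 = 987932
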